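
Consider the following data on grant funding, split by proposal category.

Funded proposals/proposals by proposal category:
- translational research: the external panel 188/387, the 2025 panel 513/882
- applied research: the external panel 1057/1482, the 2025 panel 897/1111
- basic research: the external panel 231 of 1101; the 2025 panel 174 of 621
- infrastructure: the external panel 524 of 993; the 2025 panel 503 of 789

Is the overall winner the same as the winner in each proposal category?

Translational research: the external panel 188/387 = 48.6%, the 2025 panel 513/882 = 58.2% → the 2025 panel
Applied research: the external panel 1057/1482 = 71.3%, the 2025 panel 897/1111 = 80.7% → the 2025 panel
Basic research: the external panel 231/1101 = 21.0%, the 2025 panel 174/621 = 28.0% → the 2025 panel
Infrastructure: the external panel 524/993 = 52.8%, the 2025 panel 503/789 = 63.8% → the 2025 panel
Overall: the external panel 2000/3963 = 50.5%, the 2025 panel 2087/3403 = 61.3% → the 2025 panel
The 2025 panel wins overall and in every proposal group — no reversal.

Yes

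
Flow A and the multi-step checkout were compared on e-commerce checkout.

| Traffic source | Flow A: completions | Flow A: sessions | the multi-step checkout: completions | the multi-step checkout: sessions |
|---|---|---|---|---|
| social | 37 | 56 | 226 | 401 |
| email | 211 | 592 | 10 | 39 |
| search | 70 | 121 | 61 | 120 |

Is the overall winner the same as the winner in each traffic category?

No

Social: Flow A 37/56 = 66.1%, the multi-step checkout 226/401 = 56.4% → Flow A
Email: Flow A 211/592 = 35.6%, the multi-step checkout 10/39 = 25.6% → Flow A
Search: Flow A 70/121 = 57.9%, the multi-step checkout 61/120 = 50.8% → Flow A
Overall: Flow A 318/769 = 41.4%, the multi-step checkout 297/560 = 53.0% → the multi-step checkout
Flow A wins each traffic group but the multi-step checkout wins overall — the comparison reverses. Flow A's sessions skew toward email, which has a lower base rate.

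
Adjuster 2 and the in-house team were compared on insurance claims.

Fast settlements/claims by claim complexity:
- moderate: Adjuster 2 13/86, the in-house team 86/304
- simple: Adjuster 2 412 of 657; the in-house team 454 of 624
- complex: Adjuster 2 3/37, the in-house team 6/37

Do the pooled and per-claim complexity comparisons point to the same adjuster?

Yes

Moderate: Adjuster 2 13/86 = 15.1%, the in-house team 86/304 = 28.3% → the in-house team
Simple: Adjuster 2 412/657 = 62.7%, the in-house team 454/624 = 72.8% → the in-house team
Complex: Adjuster 2 3/37 = 8.1%, the in-house team 6/37 = 16.2% → the in-house team
Overall: Adjuster 2 428/780 = 54.9%, the in-house team 546/965 = 56.6% → the in-house team
The in-house team wins overall and in every claim group — no reversal.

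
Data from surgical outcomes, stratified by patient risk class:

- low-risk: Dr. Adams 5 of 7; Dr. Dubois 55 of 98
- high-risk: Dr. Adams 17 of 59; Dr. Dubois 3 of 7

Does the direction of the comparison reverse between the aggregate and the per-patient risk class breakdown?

No

Low-risk: Dr. Adams 5/7 = 71.4%, Dr. Dubois 55/98 = 56.1% → Dr. Adams
High-risk: Dr. Adams 17/59 = 28.8%, Dr. Dubois 3/7 = 42.9% → Dr. Dubois
Overall: Dr. Adams 22/66 = 33.3%, Dr. Dubois 58/105 = 55.2% → Dr. Dubois
Neither sweeps: Dr. Adams wins 1 of 2 groups, Dr. Dubois wins 1. Dr. Dubois wins overall but not every group — no Simpson reversal.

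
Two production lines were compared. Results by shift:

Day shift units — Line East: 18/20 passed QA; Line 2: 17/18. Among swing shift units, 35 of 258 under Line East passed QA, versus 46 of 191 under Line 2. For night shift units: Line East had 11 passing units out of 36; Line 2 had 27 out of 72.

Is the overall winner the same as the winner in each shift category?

Yes

Day shift: Line East 18/20 = 90.0%, Line 2 17/18 = 94.4% → Line 2
Swing shift: Line East 35/258 = 13.6%, Line 2 46/191 = 24.1% → Line 2
Night shift: Line East 11/36 = 30.6%, Line 2 27/72 = 37.5% → Line 2
Overall: Line East 64/314 = 20.4%, Line 2 90/281 = 32.0% → Line 2
Line 2 wins overall and in every shift group — no reversal.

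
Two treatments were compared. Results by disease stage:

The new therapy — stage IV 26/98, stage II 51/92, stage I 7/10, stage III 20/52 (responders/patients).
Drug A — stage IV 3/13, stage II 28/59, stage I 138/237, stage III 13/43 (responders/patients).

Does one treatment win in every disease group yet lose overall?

Stage IV: the new therapy 26/98 = 26.5%, Drug A 3/13 = 23.1% → the new therapy
Stage II: the new therapy 51/92 = 55.4%, Drug A 28/59 = 47.5% → the new therapy
Stage I: the new therapy 7/10 = 70.0%, Drug A 138/237 = 58.2% → the new therapy
Stage III: the new therapy 20/52 = 38.5%, Drug A 13/43 = 30.2% → the new therapy
Overall: the new therapy 104/252 = 41.3%, Drug A 182/352 = 51.7% → Drug A
The new therapy wins each disease group but Drug A wins overall — the comparison reverses. The new therapy's patients skew toward stage IV, which has a lower base rate.

Yes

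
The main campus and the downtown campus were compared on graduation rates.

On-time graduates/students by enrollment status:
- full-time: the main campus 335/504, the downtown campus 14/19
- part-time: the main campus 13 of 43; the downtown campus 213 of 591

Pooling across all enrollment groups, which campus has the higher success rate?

the main campus

Full-time: the main campus 335/504 = 66.5%, the downtown campus 14/19 = 73.7% → the downtown campus
Part-time: the main campus 13/43 = 30.2%, the downtown campus 213/591 = 36.0% → the downtown campus
Overall: the main campus 348/547 = 63.6%, the downtown campus 227/610 = 37.2% → the main campus
(The downtown campus wins every enrollment group but the main campus wins overall — the downtown campus's students skew toward the low-rate part-time group.)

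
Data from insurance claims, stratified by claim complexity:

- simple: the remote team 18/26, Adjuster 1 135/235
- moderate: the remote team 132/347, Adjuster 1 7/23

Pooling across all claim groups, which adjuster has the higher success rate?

Simple: the remote team 18/26 = 69.2%, Adjuster 1 135/235 = 57.4% → the remote team
Moderate: the remote team 132/347 = 38.0%, Adjuster 1 7/23 = 30.4% → the remote team
Overall: the remote team 150/373 = 40.2%, Adjuster 1 142/258 = 55.0% → Adjuster 1
(The remote team wins every claim group but Adjuster 1 wins overall — the remote team's claims skew toward the low-rate moderate group.)

Adjuster 1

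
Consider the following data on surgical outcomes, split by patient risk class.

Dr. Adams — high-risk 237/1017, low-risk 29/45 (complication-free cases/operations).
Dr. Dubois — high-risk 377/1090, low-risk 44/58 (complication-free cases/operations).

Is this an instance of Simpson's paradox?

High-risk: Dr. Adams 237/1017 = 23.3%, Dr. Dubois 377/1090 = 34.6% → Dr. Dubois
Low-risk: Dr. Adams 29/45 = 64.4%, Dr. Dubois 44/58 = 75.9% → Dr. Dubois
Overall: Dr. Adams 266/1062 = 25.0%, Dr. Dubois 421/1148 = 36.7% → Dr. Dubois
Dr. Dubois wins overall and in every patient risk group — no reversal.

No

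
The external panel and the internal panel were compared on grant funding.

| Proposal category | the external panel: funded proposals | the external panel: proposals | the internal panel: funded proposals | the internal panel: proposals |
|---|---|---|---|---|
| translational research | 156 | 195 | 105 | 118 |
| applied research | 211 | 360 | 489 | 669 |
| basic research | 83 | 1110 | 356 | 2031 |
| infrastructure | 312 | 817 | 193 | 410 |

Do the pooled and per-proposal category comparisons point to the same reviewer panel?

Yes

Translational research: the external panel 156/195 = 80.0%, the internal panel 105/118 = 89.0% → the internal panel
Applied research: the external panel 211/360 = 58.6%, the internal panel 489/669 = 73.1% → the internal panel
Basic research: the external panel 83/1110 = 7.5%, the internal panel 356/2031 = 17.5% → the internal panel
Infrastructure: the external panel 312/817 = 38.2%, the internal panel 193/410 = 47.1% → the internal panel
Overall: the external panel 762/2482 = 30.7%, the internal panel 1143/3228 = 35.4% → the internal panel
The internal panel wins overall and in every proposal group — no reversal.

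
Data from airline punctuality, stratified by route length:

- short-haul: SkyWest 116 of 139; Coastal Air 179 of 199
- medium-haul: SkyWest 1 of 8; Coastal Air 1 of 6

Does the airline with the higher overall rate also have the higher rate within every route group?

Yes

Short-haul: SkyWest 116/139 = 83.5%, Coastal Air 179/199 = 89.9% → Coastal Air
Medium-haul: SkyWest 1/8 = 12.5%, Coastal Air 1/6 = 16.7% → Coastal Air
Overall: SkyWest 117/147 = 79.6%, Coastal Air 180/205 = 87.8% → Coastal Air
Coastal Air wins overall and in every route group — no reversal.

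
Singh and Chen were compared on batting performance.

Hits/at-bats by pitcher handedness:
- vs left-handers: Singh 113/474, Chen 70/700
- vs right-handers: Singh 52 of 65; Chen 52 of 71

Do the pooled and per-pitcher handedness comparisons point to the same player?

Yes

Vs left-handers: Singh 113/474 = 23.8%, Chen 70/700 = 10.0% → Singh
Vs right-handers: Singh 52/65 = 80.0%, Chen 52/71 = 73.2% → Singh
Overall: Singh 165/539 = 30.6%, Chen 122/771 = 15.8% → Singh
Singh wins overall and in every pitcher group — no reversal.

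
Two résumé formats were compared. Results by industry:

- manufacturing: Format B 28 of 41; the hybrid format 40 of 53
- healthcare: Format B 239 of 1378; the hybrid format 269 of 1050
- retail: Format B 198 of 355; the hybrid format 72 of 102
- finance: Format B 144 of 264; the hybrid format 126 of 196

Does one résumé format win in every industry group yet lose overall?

No

Manufacturing: Format B 28/41 = 68.3%, the hybrid format 40/53 = 75.5% → the hybrid format
Healthcare: Format B 239/1378 = 17.3%, the hybrid format 269/1050 = 25.6% → the hybrid format
Retail: Format B 198/355 = 55.8%, the hybrid format 72/102 = 70.6% → the hybrid format
Finance: Format B 144/264 = 54.5%, the hybrid format 126/196 = 64.3% → the hybrid format
Overall: Format B 609/2038 = 29.9%, the hybrid format 507/1401 = 36.2% → the hybrid format
The hybrid format wins overall and in every industry group — no reversal.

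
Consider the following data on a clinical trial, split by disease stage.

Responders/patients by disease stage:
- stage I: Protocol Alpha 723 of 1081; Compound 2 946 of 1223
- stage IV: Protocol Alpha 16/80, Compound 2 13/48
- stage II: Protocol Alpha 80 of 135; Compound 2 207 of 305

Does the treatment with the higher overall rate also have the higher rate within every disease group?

Yes

Stage I: Protocol Alpha 723/1081 = 66.9%, Compound 2 946/1223 = 77.4% → Compound 2
Stage IV: Protocol Alpha 16/80 = 20.0%, Compound 2 13/48 = 27.1% → Compound 2
Stage II: Protocol Alpha 80/135 = 59.3%, Compound 2 207/305 = 67.9% → Compound 2
Overall: Protocol Alpha 819/1296 = 63.2%, Compound 2 1166/1576 = 74.0% → Compound 2
Compound 2 wins overall and in every disease group — no reversal.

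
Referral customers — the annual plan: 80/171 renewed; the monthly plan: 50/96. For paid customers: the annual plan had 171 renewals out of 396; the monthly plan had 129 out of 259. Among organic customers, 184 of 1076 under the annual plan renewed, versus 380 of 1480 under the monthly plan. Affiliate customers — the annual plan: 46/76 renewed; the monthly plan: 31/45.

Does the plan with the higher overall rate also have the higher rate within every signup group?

Yes

Referral: the annual plan 80/171 = 46.8%, the monthly plan 50/96 = 52.1% → the monthly plan
Paid: the annual plan 171/396 = 43.2%, the monthly plan 129/259 = 49.8% → the monthly plan
Organic: the annual plan 184/1076 = 17.1%, the monthly plan 380/1480 = 25.7% → the monthly plan
Affiliate: the annual plan 46/76 = 60.5%, the monthly plan 31/45 = 68.9% → the monthly plan
Overall: the annual plan 481/1719 = 28.0%, the monthly plan 590/1880 = 31.4% → the monthly plan
The monthly plan wins overall and in every signup group — no reversal.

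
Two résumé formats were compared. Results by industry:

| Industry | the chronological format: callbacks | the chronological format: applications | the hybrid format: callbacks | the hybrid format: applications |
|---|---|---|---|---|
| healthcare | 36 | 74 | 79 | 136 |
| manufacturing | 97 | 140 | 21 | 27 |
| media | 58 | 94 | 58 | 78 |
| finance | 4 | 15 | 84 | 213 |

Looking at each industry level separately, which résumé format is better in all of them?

the hybrid format

Healthcare: the chronological format 36/74 = 48.6%, the hybrid format 79/136 = 58.1% → the hybrid format
Manufacturing: the chronological format 97/140 = 69.3%, the hybrid format 21/27 = 77.8% → the hybrid format
Media: the chronological format 58/94 = 61.7%, the hybrid format 58/78 = 74.4% → the hybrid format
Finance: the chronological format 4/15 = 26.7%, the hybrid format 84/213 = 39.4% → the hybrid format
The hybrid format has the higher rate in all 4 groups.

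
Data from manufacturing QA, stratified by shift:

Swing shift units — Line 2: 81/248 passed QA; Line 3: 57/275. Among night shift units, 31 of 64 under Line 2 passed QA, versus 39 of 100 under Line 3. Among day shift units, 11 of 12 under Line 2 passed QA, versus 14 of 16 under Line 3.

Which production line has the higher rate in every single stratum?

Swing shift: Line 2 81/248 = 32.7%, Line 3 57/275 = 20.7% → Line 2
Night shift: Line 2 31/64 = 48.4%, Line 3 39/100 = 39.0% → Line 2
Day shift: Line 2 11/12 = 91.7%, Line 3 14/16 = 87.5% → Line 2
Line 2 has the higher rate in all 3 groups.

Line 2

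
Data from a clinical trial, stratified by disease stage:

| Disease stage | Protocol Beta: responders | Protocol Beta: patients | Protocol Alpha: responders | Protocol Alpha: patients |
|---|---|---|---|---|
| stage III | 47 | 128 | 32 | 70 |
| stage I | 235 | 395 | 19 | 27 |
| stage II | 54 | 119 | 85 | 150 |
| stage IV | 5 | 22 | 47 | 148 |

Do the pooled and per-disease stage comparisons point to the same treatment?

Stage III: Protocol Beta 47/128 = 36.7%, Protocol Alpha 32/70 = 45.7% → Protocol Alpha
Stage I: Protocol Beta 235/395 = 59.5%, Protocol Alpha 19/27 = 70.4% → Protocol Alpha
Stage II: Protocol Beta 54/119 = 45.4%, Protocol Alpha 85/150 = 56.7% → Protocol Alpha
Stage IV: Protocol Beta 5/22 = 22.7%, Protocol Alpha 47/148 = 31.8% → Protocol Alpha
Overall: Protocol Beta 341/664 = 51.4%, Protocol Alpha 183/395 = 46.3% → Protocol Beta
Protocol Alpha wins each disease group but Protocol Beta wins overall — the comparison reverses. Protocol Alpha's patients skew toward stage IV, which has a lower base rate.

No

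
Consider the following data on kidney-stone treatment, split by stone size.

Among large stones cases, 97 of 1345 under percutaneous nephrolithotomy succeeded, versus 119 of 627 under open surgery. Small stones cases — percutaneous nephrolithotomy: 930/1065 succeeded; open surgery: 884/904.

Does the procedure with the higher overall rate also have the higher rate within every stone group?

Yes

Large stones: percutaneous nephrolithotomy 97/1345 = 7.2%, open surgery 119/627 = 19.0% → open surgery
Small stones: percutaneous nephrolithotomy 930/1065 = 87.3%, open surgery 884/904 = 97.8% → open surgery
Overall: percutaneous nephrolithotomy 1027/2410 = 42.6%, open surgery 1003/1531 = 65.5% → open surgery
Open surgery wins overall and in every stone group — no reversal.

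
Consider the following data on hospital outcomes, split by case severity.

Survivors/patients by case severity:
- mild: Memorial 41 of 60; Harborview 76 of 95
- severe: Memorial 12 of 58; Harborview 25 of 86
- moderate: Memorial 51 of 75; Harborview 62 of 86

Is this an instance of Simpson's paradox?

No

Mild: Memorial 41/60 = 68.3%, Harborview 76/95 = 80.0% → Harborview
Severe: Memorial 12/58 = 20.7%, Harborview 25/86 = 29.1% → Harborview
Moderate: Memorial 51/75 = 68.0%, Harborview 62/86 = 72.1% → Harborview
Overall: Memorial 104/193 = 53.9%, Harborview 163/267 = 61.0% → Harborview
Harborview wins overall and in every case group — no reversal.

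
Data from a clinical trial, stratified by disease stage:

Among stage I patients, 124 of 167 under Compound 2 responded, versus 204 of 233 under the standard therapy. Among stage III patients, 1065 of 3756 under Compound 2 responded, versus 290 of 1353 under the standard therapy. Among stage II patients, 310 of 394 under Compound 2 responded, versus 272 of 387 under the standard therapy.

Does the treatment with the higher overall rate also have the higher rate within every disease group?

Stage I: Compound 2 124/167 = 74.3%, the standard therapy 204/233 = 87.6% → the standard therapy
Stage III: Compound 2 1065/3756 = 28.4%, the standard therapy 290/1353 = 21.4% → Compound 2
Stage II: Compound 2 310/394 = 78.7%, the standard therapy 272/387 = 70.3% → Compound 2
Overall: Compound 2 1499/4317 = 34.7%, the standard therapy 766/1973 = 38.8% → the standard therapy
Neither sweeps: Compound 2 wins 2 of 3 groups, the standard therapy wins 1. The standard therapy wins overall but not every group — no Simpson reversal.

No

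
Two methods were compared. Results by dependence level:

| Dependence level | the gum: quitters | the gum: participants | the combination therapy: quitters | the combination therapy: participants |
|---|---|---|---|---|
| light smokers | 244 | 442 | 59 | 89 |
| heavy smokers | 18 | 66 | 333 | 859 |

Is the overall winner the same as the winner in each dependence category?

No

Light smokers: the gum 244/442 = 55.2%, the combination therapy 59/89 = 66.3% → the combination therapy
Heavy smokers: the gum 18/66 = 27.3%, the combination therapy 333/859 = 38.8% → the combination therapy
Overall: the gum 262/508 = 51.6%, the combination therapy 392/948 = 41.4% → the gum
The combination therapy wins each dependence group but the gum wins overall — the comparison reverses. The combination therapy's participants skew toward heavy smokers, which has a lower base rate.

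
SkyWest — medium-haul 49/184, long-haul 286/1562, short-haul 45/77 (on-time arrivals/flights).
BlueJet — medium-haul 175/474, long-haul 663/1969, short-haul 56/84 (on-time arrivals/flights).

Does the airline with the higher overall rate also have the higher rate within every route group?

Yes

Medium-haul: SkyWest 49/184 = 26.6%, BlueJet 175/474 = 36.9% → BlueJet
Long-haul: SkyWest 286/1562 = 18.3%, BlueJet 663/1969 = 33.7% → BlueJet
Short-haul: SkyWest 45/77 = 58.4%, BlueJet 56/84 = 66.7% → BlueJet
Overall: SkyWest 380/1823 = 20.8%, BlueJet 894/2527 = 35.4% → BlueJet
BlueJet wins overall and in every route group — no reversal.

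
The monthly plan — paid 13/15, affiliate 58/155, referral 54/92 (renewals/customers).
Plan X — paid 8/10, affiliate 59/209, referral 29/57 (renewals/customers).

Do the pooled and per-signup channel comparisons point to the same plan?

Yes

Paid: the monthly plan 13/15 = 86.7%, Plan X 8/10 = 80.0% → the monthly plan
Affiliate: the monthly plan 58/155 = 37.4%, Plan X 59/209 = 28.2% → the monthly plan
Referral: the monthly plan 54/92 = 58.7%, Plan X 29/57 = 50.9% → the monthly plan
Overall: the monthly plan 125/262 = 47.7%, Plan X 96/276 = 34.8% → the monthly plan
The monthly plan wins overall and in every signup group — no reversal.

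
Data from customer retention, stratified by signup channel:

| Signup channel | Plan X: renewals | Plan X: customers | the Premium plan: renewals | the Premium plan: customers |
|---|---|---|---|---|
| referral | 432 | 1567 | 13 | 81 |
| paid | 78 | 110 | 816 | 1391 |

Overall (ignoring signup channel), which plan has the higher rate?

Referral: Plan X 432/1567 = 27.6%, the Premium plan 13/81 = 16.0% → Plan X
Paid: Plan X 78/110 = 70.9%, the Premium plan 816/1391 = 58.7% → Plan X
Overall: Plan X 510/1677 = 30.4%, the Premium plan 829/1472 = 56.3% → the Premium plan
(Plan X wins every signup group but the Premium plan wins overall — Plan X's customers skew toward the low-rate referral group.)

the Premium plan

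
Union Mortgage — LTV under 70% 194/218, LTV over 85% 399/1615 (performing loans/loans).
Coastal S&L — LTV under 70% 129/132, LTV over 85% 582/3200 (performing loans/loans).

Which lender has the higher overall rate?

Union Mortgage

LTV under 70%: Union Mortgage 194/218 = 89.0%, Coastal S&L 129/132 = 97.7% → Coastal S&L
LTV over 85%: Union Mortgage 399/1615 = 24.7%, Coastal S&L 582/3200 = 18.2% → Union Mortgage
Overall: Union Mortgage 593/1833 = 32.4%, Coastal S&L 711/3332 = 21.3% → Union Mortgage
(Neither sweeps every loan-to-value group, but Union Mortgage has the higher pooled rate.)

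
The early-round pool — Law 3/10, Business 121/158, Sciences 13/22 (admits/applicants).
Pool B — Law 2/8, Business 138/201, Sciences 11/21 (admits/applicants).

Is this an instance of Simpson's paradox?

Law: the early-round pool 3/10 = 30.0%, Pool B 2/8 = 25.0% → the early-round pool
Business: the early-round pool 121/158 = 76.6%, Pool B 138/201 = 68.7% → the early-round pool
Sciences: the early-round pool 13/22 = 59.1%, Pool B 11/21 = 52.4% → the early-round pool
Overall: the early-round pool 137/190 = 72.1%, Pool B 151/230 = 65.7% → the early-round pool
The early-round pool wins overall and in every department group — no reversal.

No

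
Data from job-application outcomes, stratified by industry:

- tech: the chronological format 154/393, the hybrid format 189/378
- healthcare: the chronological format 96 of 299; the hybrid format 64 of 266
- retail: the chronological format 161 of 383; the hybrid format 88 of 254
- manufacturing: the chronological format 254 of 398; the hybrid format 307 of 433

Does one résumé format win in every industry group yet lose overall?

No

Tech: the chronological format 154/393 = 39.2%, the hybrid format 189/378 = 50.0% → the hybrid format
Healthcare: the chronological format 96/299 = 32.1%, the hybrid format 64/266 = 24.1% → the chronological format
Retail: the chronological format 161/383 = 42.0%, the hybrid format 88/254 = 34.6% → the chronological format
Manufacturing: the chronological format 254/398 = 63.8%, the hybrid format 307/433 = 70.9% → the hybrid format
Overall: the chronological format 665/1473 = 45.1%, the hybrid format 648/1331 = 48.7% → the hybrid format
Neither sweeps: the chronological format wins 2 of 4 groups, the hybrid format wins 2. The hybrid format wins overall but not every group — no Simpson reversal.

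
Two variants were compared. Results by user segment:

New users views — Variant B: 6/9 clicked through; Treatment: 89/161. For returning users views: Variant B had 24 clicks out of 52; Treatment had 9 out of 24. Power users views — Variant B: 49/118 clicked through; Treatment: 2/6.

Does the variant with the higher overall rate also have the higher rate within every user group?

New users: Variant B 6/9 = 66.7%, Treatment 89/161 = 55.3% → Variant B
Returning users: Variant B 24/52 = 46.2%, Treatment 9/24 = 37.5% → Variant B
Power users: Variant B 49/118 = 41.5%, Treatment 2/6 = 33.3% → Variant B
Overall: Variant B 79/179 = 44.1%, Treatment 100/191 = 52.4% → Treatment
Variant B wins each user group but Treatment wins overall — the comparison reverses. Variant B's views skew toward power users, which has a lower base rate.

No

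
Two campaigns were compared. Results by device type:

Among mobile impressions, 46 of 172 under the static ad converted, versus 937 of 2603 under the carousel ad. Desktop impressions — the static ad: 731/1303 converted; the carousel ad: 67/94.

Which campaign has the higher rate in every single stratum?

the carousel ad

Mobile: the static ad 46/172 = 26.7%, the carousel ad 937/2603 = 36.0% → the carousel ad
Desktop: the static ad 731/1303 = 56.1%, the carousel ad 67/94 = 71.3% → the carousel ad
The carousel ad has the higher rate in both groups.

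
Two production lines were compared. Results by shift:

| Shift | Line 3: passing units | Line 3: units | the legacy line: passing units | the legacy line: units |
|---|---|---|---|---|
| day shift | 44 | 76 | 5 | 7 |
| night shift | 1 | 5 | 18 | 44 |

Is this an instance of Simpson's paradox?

Yes

Day shift: Line 3 44/76 = 57.9%, the legacy line 5/7 = 71.4% → the legacy line
Night shift: Line 3 1/5 = 20.0%, the legacy line 18/44 = 40.9% → the legacy line
Overall: Line 3 45/81 = 55.6%, the legacy line 23/51 = 45.1% → Line 3
The legacy line wins each shift group but Line 3 wins overall — the comparison reverses. The legacy line's units skew toward night shift, which has a lower base rate.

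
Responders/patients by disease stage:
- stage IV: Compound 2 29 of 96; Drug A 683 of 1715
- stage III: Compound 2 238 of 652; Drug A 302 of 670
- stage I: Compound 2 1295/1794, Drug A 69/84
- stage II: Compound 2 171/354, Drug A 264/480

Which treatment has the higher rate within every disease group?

Stage IV: Compound 2 29/96 = 30.2%, Drug A 683/1715 = 39.8% → Drug A
Stage III: Compound 2 238/652 = 36.5%, Drug A 302/670 = 45.1% → Drug A
Stage I: Compound 2 1295/1794 = 72.2%, Drug A 69/84 = 82.1% → Drug A
Stage II: Compound 2 171/354 = 48.3%, Drug A 264/480 = 55.0% → Drug A
Drug A has the higher rate in all 4 groups.

Drug A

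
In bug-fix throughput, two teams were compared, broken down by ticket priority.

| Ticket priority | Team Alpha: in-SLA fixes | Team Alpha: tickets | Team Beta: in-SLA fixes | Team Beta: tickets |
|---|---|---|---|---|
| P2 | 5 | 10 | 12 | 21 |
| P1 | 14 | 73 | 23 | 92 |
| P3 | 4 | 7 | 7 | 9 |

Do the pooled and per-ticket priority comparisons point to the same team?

Yes

P2: Team Alpha 5/10 = 50.0%, Team Beta 12/21 = 57.1% → Team Beta
P1: Team Alpha 14/73 = 19.2%, Team Beta 23/92 = 25.0% → Team Beta
P3: Team Alpha 4/7 = 57.1%, Team Beta 7/9 = 77.8% → Team Beta
Overall: Team Alpha 23/90 = 25.6%, Team Beta 42/122 = 34.4% → Team Beta
Team Beta wins overall and in every ticket group — no reversal.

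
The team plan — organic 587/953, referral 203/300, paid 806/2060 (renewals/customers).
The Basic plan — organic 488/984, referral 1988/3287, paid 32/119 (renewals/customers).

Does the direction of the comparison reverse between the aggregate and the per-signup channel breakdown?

Yes

Organic: the team plan 587/953 = 61.6%, the Basic plan 488/984 = 49.6% → the team plan
Referral: the team plan 203/300 = 67.7%, the Basic plan 1988/3287 = 60.5% → the team plan
Paid: the team plan 806/2060 = 39.1%, the Basic plan 32/119 = 26.9% → the team plan
Overall: the team plan 1596/3313 = 48.2%, the Basic plan 2508/4390 = 57.1% → the Basic plan
The team plan wins each signup group but the Basic plan wins overall — the comparison reverses. The team plan's customers skew toward paid, which has a lower base rate.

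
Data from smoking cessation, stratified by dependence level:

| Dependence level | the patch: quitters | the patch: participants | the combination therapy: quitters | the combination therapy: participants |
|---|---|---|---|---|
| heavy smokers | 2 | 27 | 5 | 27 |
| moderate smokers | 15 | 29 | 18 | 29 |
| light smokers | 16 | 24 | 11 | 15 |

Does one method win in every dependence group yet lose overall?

No

Heavy smokers: the patch 2/27 = 7.4%, the combination therapy 5/27 = 18.5% → the combination therapy
Moderate smokers: the patch 15/29 = 51.7%, the combination therapy 18/29 = 62.1% → the combination therapy
Light smokers: the patch 16/24 = 66.7%, the combination therapy 11/15 = 73.3% → the combination therapy
Overall: the patch 33/80 = 41.2%, the combination therapy 34/71 = 47.9% → the combination therapy
The combination therapy wins overall and in every dependence group — no reversal.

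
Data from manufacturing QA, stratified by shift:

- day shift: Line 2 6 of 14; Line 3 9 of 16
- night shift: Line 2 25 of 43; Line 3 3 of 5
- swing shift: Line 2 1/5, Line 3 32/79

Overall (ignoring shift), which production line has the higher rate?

Day shift: Line 2 6/14 = 42.9%, Line 3 9/16 = 56.2% → Line 3
Night shift: Line 2 25/43 = 58.1%, Line 3 3/5 = 60.0% → Line 3
Swing shift: Line 2 1/5 = 20.0%, Line 3 32/79 = 40.5% → Line 3
Overall: Line 2 32/62 = 51.6%, Line 3 44/100 = 44.0% → Line 2
(Line 3 wins every shift group but Line 2 wins overall — Line 3's units skew toward the low-rate swing shift group.)

Line 2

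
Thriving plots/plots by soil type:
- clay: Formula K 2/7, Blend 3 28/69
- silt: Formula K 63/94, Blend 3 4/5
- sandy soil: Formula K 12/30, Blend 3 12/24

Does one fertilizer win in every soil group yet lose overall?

Clay: Formula K 2/7 = 28.6%, Blend 3 28/69 = 40.6% → Blend 3
Silt: Formula K 63/94 = 67.0%, Blend 3 4/5 = 80.0% → Blend 3
Sandy soil: Formula K 12/30 = 40.0%, Blend 3 12/24 = 50.0% → Blend 3
Overall: Formula K 77/131 = 58.8%, Blend 3 44/98 = 44.9% → Formula K
Blend 3 wins each soil group but Formula K wins overall — the comparison reverses. Blend 3's plots skew toward clay, which has a lower base rate.

Yes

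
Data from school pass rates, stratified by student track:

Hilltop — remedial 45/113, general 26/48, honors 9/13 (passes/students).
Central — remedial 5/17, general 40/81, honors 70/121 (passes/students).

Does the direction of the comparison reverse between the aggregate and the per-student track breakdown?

Yes

Remedial: Hilltop 45/113 = 39.8%, Central 5/17 = 29.4% → Hilltop
General: Hilltop 26/48 = 54.2%, Central 40/81 = 49.4% → Hilltop
Honors: Hilltop 9/13 = 69.2%, Central 70/121 = 57.9% → Hilltop
Overall: Hilltop 80/174 = 46.0%, Central 115/219 = 52.5% → Central
Hilltop wins each student group but Central wins overall — the comparison reverses. Hilltop's students skew toward remedial, which has a lower base rate.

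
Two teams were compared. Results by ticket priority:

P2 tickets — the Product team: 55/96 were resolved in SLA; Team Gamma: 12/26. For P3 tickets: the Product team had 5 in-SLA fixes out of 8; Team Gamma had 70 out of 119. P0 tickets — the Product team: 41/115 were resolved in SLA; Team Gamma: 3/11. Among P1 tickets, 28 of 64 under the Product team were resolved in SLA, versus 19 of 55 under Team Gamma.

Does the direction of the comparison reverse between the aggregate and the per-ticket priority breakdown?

Yes

P2: the Product team 55/96 = 57.3%, Team Gamma 12/26 = 46.2% → the Product team
P3: the Product team 5/8 = 62.5%, Team Gamma 70/119 = 58.8% → the Product team
P0: the Product team 41/115 = 35.7%, Team Gamma 3/11 = 27.3% → the Product team
P1: the Product team 28/64 = 43.8%, Team Gamma 19/55 = 34.5% → the Product team
Overall: the Product team 129/283 = 45.6%, Team Gamma 104/211 = 49.3% → Team Gamma
The Product team wins each ticket group but Team Gamma wins overall — the comparison reverses. The Product team's tickets skew toward P0, which has a lower base rate.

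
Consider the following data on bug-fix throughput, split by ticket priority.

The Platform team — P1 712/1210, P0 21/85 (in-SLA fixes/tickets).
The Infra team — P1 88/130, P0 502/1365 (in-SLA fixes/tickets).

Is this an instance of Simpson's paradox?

Yes

P1: the Platform team 712/1210 = 58.8%, the Infra team 88/130 = 67.7% → the Infra team
P0: the Platform team 21/85 = 24.7%, the Infra team 502/1365 = 36.8% → the Infra team
Overall: the Platform team 733/1295 = 56.6%, the Infra team 590/1495 = 39.5% → the Platform team
The Infra team wins each ticket group but the Platform team wins overall — the comparison reverses. The Infra team's tickets skew toward P0, which has a lower base rate.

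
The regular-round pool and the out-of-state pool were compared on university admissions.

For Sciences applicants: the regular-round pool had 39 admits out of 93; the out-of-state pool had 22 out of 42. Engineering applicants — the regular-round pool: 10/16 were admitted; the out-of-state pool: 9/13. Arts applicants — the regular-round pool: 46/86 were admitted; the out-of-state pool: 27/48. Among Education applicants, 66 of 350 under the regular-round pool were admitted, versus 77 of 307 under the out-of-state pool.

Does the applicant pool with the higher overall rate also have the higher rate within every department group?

Sciences: the regular-round pool 39/93 = 41.9%, the out-of-state pool 22/42 = 52.4% → the out-of-state pool
Engineering: the regular-round pool 10/16 = 62.5%, the out-of-state pool 9/13 = 69.2% → the out-of-state pool
Arts: the regular-round pool 46/86 = 53.5%, the out-of-state pool 27/48 = 56.2% → the out-of-state pool
Education: the regular-round pool 66/350 = 18.9%, the out-of-state pool 77/307 = 25.1% → the out-of-state pool
Overall: the regular-round pool 161/545 = 29.5%, the out-of-state pool 135/410 = 32.9% → the out-of-state pool
The out-of-state pool wins overall and in every department group — no reversal.

Yes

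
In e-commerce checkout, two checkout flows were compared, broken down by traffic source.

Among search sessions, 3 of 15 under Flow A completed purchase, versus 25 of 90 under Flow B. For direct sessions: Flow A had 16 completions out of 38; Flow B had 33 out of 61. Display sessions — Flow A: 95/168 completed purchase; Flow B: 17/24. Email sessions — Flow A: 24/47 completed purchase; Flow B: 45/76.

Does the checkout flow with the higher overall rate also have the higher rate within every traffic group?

No

Search: Flow A 3/15 = 20.0%, Flow B 25/90 = 27.8% → Flow B
Direct: Flow A 16/38 = 42.1%, Flow B 33/61 = 54.1% → Flow B
Display: Flow A 95/168 = 56.5%, Flow B 17/24 = 70.8% → Flow B
Email: Flow A 24/47 = 51.1%, Flow B 45/76 = 59.2% → Flow B
Overall: Flow A 138/268 = 51.5%, Flow B 120/251 = 47.8% → Flow A
Flow B wins each traffic group but Flow A wins overall — the comparison reverses. Flow B's sessions skew toward search, which has a lower base rate.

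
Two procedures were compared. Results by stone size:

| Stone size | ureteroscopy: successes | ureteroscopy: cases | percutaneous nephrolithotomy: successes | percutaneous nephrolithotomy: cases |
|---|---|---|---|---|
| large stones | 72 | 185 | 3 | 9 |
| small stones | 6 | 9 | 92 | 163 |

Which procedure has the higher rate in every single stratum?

ureteroscopy

Large stones: ureteroscopy 72/185 = 38.9%, percutaneous nephrolithotomy 3/9 = 33.3% → ureteroscopy
Small stones: ureteroscopy 6/9 = 66.7%, percutaneous nephrolithotomy 92/163 = 56.4% → ureteroscopy
Ureteroscopy has the higher rate in both groups.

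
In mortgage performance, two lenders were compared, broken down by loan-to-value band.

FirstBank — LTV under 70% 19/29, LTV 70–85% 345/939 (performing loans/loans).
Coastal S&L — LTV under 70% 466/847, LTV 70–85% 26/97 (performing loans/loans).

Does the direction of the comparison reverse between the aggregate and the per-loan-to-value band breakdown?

Yes

LTV under 70%: FirstBank 19/29 = 65.5%, Coastal S&L 466/847 = 55.0% → FirstBank
LTV 70–85%: FirstBank 345/939 = 36.7%, Coastal S&L 26/97 = 26.8% → FirstBank
Overall: FirstBank 364/968 = 37.6%, Coastal S&L 492/944 = 52.1% → Coastal S&L
FirstBank wins each loan-to-value group but Coastal S&L wins overall — the comparison reverses. FirstBank's loans skew toward LTV 70–85%, which has a lower base rate.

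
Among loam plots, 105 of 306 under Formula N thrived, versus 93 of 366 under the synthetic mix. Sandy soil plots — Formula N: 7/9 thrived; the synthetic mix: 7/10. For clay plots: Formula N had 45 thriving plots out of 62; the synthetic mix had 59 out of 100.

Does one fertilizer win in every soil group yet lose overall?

Loam: Formula N 105/306 = 34.3%, the synthetic mix 93/366 = 25.4% → Formula N
Sandy soil: Formula N 7/9 = 77.8%, the synthetic mix 7/10 = 70.0% → Formula N
Clay: Formula N 45/62 = 72.6%, the synthetic mix 59/100 = 59.0% → Formula N
Overall: Formula N 157/377 = 41.6%, the synthetic mix 159/476 = 33.4% → Formula N
Formula N wins overall and in every soil group — no reversal.

No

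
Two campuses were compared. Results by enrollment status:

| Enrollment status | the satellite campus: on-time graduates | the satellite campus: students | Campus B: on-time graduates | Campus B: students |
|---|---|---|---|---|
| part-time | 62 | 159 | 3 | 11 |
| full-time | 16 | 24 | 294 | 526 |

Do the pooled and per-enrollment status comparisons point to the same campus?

Part-time: the satellite campus 62/159 = 39.0%, Campus B 3/11 = 27.3% → the satellite campus
Full-time: the satellite campus 16/24 = 66.7%, Campus B 294/526 = 55.9% → the satellite campus
Overall: the satellite campus 78/183 = 42.6%, Campus B 297/537 = 55.3% → Campus B
The satellite campus wins each enrollment group but Campus B wins overall — the comparison reverses. The satellite campus's students skew toward part-time, which has a lower base rate.

No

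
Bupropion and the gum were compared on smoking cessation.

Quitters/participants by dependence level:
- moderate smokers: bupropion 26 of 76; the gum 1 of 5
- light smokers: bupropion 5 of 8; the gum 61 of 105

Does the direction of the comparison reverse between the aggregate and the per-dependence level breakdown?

Yes

Moderate smokers: bupropion 26/76 = 34.2%, the gum 1/5 = 20.0% → bupropion
Light smokers: bupropion 5/8 = 62.5%, the gum 61/105 = 58.1% → bupropion
Overall: bupropion 31/84 = 36.9%, the gum 62/110 = 56.4% → the gum
Bupropion wins each dependence group but the gum wins overall — the comparison reverses. Bupropion's participants skew toward moderate smokers, which has a lower base rate.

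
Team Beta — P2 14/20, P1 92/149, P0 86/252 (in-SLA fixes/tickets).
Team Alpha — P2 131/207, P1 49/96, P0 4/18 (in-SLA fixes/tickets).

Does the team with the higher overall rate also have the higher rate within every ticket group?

P2: Team Beta 14/20 = 70.0%, Team Alpha 131/207 = 63.3% → Team Beta
P1: Team Beta 92/149 = 61.7%, Team Alpha 49/96 = 51.0% → Team Beta
P0: Team Beta 86/252 = 34.1%, Team Alpha 4/18 = 22.2% → Team Beta
Overall: Team Beta 192/421 = 45.6%, Team Alpha 184/321 = 57.3% → Team Alpha
Team Beta wins each ticket group but Team Alpha wins overall — the comparison reverses. Team Beta's tickets skew toward P0, which has a lower base rate.

No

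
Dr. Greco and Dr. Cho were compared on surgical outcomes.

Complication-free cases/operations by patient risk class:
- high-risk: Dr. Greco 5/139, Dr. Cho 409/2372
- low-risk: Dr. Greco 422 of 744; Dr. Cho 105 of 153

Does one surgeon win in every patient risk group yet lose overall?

Yes

High-risk: Dr. Greco 5/139 = 3.6%, Dr. Cho 409/2372 = 17.2% → Dr. Cho
Low-risk: Dr. Greco 422/744 = 56.7%, Dr. Cho 105/153 = 68.6% → Dr. Cho
Overall: Dr. Greco 427/883 = 48.4%, Dr. Cho 514/2525 = 20.4% → Dr. Greco
Dr. Cho wins each patient risk group but Dr. Greco wins overall — the comparison reverses. Dr. Cho's operations skew toward high-risk, which has a lower base rate.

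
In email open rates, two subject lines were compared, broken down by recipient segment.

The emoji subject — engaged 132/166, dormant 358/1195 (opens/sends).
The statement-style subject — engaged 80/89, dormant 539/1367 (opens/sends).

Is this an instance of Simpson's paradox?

Engaged: the emoji subject 132/166 = 79.5%, the statement-style subject 80/89 = 89.9% → the statement-style subject
Dormant: the emoji subject 358/1195 = 30.0%, the statement-style subject 539/1367 = 39.4% → the statement-style subject
Overall: the emoji subject 490/1361 = 36.0%, the statement-style subject 619/1456 = 42.5% → the statement-style subject
The statement-style subject wins overall and in every recipient group — no reversal.

No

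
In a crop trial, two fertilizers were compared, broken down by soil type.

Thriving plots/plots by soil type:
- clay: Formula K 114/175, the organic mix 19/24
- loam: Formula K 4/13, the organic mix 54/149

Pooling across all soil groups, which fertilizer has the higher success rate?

Formula K

Clay: Formula K 114/175 = 65.1%, the organic mix 19/24 = 79.2% → the organic mix
Loam: Formula K 4/13 = 30.8%, the organic mix 54/149 = 36.2% → the organic mix
Overall: Formula K 118/188 = 62.8%, the organic mix 73/173 = 42.2% → Formula K
(The organic mix wins every soil group but Formula K wins overall — the organic mix's plots skew toward the low-rate loam group.)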